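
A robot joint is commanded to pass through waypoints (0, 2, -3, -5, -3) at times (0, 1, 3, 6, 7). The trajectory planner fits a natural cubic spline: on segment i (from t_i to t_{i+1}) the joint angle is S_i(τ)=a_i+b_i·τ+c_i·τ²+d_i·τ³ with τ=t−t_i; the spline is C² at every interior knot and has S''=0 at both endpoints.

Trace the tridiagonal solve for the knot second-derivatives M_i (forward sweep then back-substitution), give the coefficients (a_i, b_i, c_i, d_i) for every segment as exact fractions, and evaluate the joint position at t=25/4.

  seg 0: a=0 b=6725/2364 c=0 d=-1997/2364
  seg 1: a=2 b=367/1182 c=-1997/788 d=2669/4728
  seg 2: a=-3 b=-1804/591 c=168/197 d=-34/1773
  seg 3: a=-5 b=914/591 c=134/197 d=-134/591
S(25/4) = -28837/6304

Δ: Δ0=2, Δ1=-5/2, Δ2=-2/3, Δ3=2
row 1: diag=6, rhs=-27; c'=1/3, d'=-9/2
row 2: denom=10−2·1/3=28/3; d'=(11−2·-9/2)/(28/3)=15/7
row 3: denom=8−3·9/28=197/28; d'=(16−3·15/7)/(197/28)=268/197
back: M3=268/197
back: M2=15/7−9/28·268/197=336/197
back: M1=-9/2−1/3·336/197=-1997/394
M: M0=0, M1=-1997/394, M2=336/197, M3=268/197, M4=0
seg 0: a=0, c=M0/2=0, d=(M1−M0)/(6·1)=-1997/2364, b=Δ0−h0·(2M0+M1)/6=6725/2364
seg 1: a=2, c=M1/2=-1997/788, d=(M2−M1)/(6·2)=2669/4728, b=Δ1−h1·(2M1+M2)/6=367/1182
seg 2: a=-3, c=M2/2=168/197, d=(M3−M2)/(6·3)=-34/1773, b=Δ2−h2·(2M2+M3)/6=-1804/591
seg 3: a=-5, c=M3/2=134/197, d=(M4−M3)/(6·1)=-134/591, b=Δ3−h3·(2M3+M4)/6=914/591
t_q=25/4 → seg 3, τ=1/4; S=-5+914/591·τ+134/197·τ²+-134/591·τ³=-28837/6304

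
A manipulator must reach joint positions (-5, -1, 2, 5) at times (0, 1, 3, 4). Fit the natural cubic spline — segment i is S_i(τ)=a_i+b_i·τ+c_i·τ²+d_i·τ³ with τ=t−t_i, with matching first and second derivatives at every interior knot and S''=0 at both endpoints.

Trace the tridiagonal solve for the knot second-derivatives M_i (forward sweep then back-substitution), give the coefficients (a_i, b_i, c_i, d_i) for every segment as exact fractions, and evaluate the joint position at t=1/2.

  seg 0: a=-5 b=73/16 c=0 d=-9/16
  seg 1: a=-1 b=23/8 c=-27/16 d=1/2
  seg 2: a=2 b=17/8 c=21/16 d=-7/16
S(1/2) = -357/128

Δ: Δ0=4, Δ1=3/2, Δ2=3
row 1: diag=6, rhs=-15; c'=1/3, d'=-5/2
row 2: denom=6−2·1/3=16/3; d'=(9−2·-5/2)/(16/3)=21/8
back: M2=21/8
back: M1=-5/2−1/3·21/8=-27/8
M: M0=0, M1=-27/8, M2=21/8, M3=0
seg 0: a=-5, c=M0/2=0, d=(M1−M0)/(6·1)=-9/16, b=Δ0−h0·(2M0+M1)/6=73/16
seg 1: a=-1, c=M1/2=-27/16, d=(M2−M1)/(6·2)=1/2, b=Δ1−h1·(2M1+M2)/6=23/8
seg 2: a=2, c=M2/2=21/16, d=(M3−M2)/(6·1)=-7/16, b=Δ2−h2·(2M2+M3)/6=17/8
t_q=1/2 → seg 0, τ=1/2; S=-5+73/16·τ+0·τ²+-9/16·τ³=-357/128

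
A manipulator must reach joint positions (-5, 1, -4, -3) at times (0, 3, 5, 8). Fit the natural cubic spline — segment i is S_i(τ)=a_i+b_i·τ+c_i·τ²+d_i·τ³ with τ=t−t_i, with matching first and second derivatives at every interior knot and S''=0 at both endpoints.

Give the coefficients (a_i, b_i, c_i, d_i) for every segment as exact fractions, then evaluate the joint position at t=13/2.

Δ: Δ0=2, Δ1=-5/2, Δ2=1/3
row 1: diag=10, rhs=-27; c'=1/5, d'=-27/10
row 2: denom=10−2·1/5=48/5; d'=(17−2·-27/10)/(48/5)=7/3
back: M2=7/3
back: M1=-27/10−1/5·7/3=-19/6
M: M0=0, M1=-19/6, M2=7/3, M3=0
seg 0: a=-5, c=M0/2=0, d=(M1−M0)/(6·3)=-19/108, b=Δ0−h0·(2M0+M1)/6=43/12
seg 1: a=1, c=M1/2=-19/12, d=(M2−M1)/(6·2)=11/24, b=Δ1−h1·(2M1+M2)/6=-7/6
seg 2: a=-4, c=M2/2=7/6, d=(M3−M2)/(6·3)=-7/54, b=Δ2−h2·(2M2+M3)/6=-2
t_q=13/2 → seg 2, τ=3/2; S=-4+-2·τ+7/6·τ²+-7/54·τ³=-77/16

  seg 0: a=-5 b=43/12 c=0 d=-19/108
  seg 1: a=1 b=-7/6 c=-19/12 d=11/24
  seg 2: a=-4 b=-2 c=7/6 d=-7/54
S(13/2) = -77/16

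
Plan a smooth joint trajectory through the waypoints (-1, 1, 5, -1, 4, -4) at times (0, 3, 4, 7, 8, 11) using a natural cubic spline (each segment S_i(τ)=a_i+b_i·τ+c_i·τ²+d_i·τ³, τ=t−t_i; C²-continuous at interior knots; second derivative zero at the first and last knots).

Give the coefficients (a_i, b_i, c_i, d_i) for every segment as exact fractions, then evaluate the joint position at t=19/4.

Δ: Δ0=2/3, Δ1=4, Δ2=-2, Δ3=5, Δ4=-8/3
row 1: diag=8, rhs=20; c'=1/8, d'=5/2
row 2: denom=8−1·1/8=63/8; d'=(-36−1·5/2)/(63/8)=-44/9
row 3: denom=8−3·8/21=48/7; d'=(42−3·-44/9)/(48/7)=595/72
row 4: denom=8−1·7/48=377/48; d'=(-46−1·595/72)/(377/48)=-7814/1131
back: M4=-7814/1131
back: M3=595/72−7/48·-7814/1131=10486/1131
back: M2=-44/9−8/21·10486/1131=-9524/1131
back: M1=5/2−1/8·-9524/1131=4018/1131
M: M0=0, M1=4018/1131, M2=-9524/1131, M3=10486/1131, M4=-7814/1131, M5=0
seg 0: a=-1, c=M0/2=0, d=(M1−M0)/(6·3)=2009/10179, b=Δ0−h0·(2M0+M1)/6=-1255/1131
seg 1: a=1, c=M1/2=2009/1131, d=(M2−M1)/(6·1)=-2257/1131, b=Δ1−h1·(2M1+M2)/6=4772/1131
seg 2: a=5, c=M2/2=-4762/1131, d=(M3−M2)/(6·3)=115/117, b=Δ2−h2·(2M2+M3)/6=673/377
seg 3: a=-1, c=M3/2=5243/1131, d=(M4−M3)/(6·1)=-3050/1131, b=Δ3−h3·(2M3+M4)/6=1154/377
seg 4: a=4, c=M4/2=-3907/1131, d=(M5−M4)/(6·3)=3907/10179, b=Δ4−h4·(2M4+M5)/6=4798/1131
t_q=19/4 → seg 2, τ=3/4; S=5+673/377·τ+-4762/1131·τ²+115/117·τ³=105805/24128

  seg 0: a=-1 b=-1255/1131 c=0 d=2009/10179
  seg 1: a=1 b=4772/1131 c=2009/1131 d=-2257/1131
  seg 2: a=5 b=673/377 c=-4762/1131 d=115/117
  seg 3: a=-1 b=1154/377 c=5243/1131 d=-3050/1131
  seg 4: a=4 b=4798/1131 c=-3907/1131 d=3907/10179
S(19/4) = 105805/24128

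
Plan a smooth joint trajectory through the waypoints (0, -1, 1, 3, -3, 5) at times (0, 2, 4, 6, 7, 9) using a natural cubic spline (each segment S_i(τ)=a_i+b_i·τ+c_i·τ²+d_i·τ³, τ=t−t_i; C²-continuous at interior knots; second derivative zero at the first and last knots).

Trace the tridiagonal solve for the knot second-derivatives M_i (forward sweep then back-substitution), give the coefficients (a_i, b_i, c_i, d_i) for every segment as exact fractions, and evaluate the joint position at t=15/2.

Δ: Δ0=-1/2, Δ1=1, Δ2=1, Δ3=-6, Δ4=4
row 1: diag=8, rhs=9; c'=1/4, d'=9/8
row 2: denom=8−2·1/4=15/2; d'=(0−2·9/8)/(15/2)=-3/10
row 3: denom=6−2·4/15=82/15; d'=(-42−2·-3/10)/(82/15)=-621/82
row 4: denom=6−1·15/82=477/82; d'=(60−1·-621/82)/(477/82)=1847/159
back: M4=1847/159
back: M3=-621/82−15/82·1847/159=-514/53
back: M2=-3/10−4/15·-514/53=727/318
back: M1=9/8−1/4·727/318=88/159
M: M0=0, M1=88/159, M2=727/318, M3=-514/53, M4=1847/159, M5=0
seg 0: a=0, c=M0/2=0, d=(M1−M0)/(6·2)=22/477, b=Δ0−h0·(2M0+M1)/6=-653/954
seg 1: a=-1, c=M1/2=44/159, d=(M2−M1)/(6·2)=551/3816, b=Δ1−h1·(2M1+M2)/6=-125/954
seg 2: a=1, c=M2/2=727/636, d=(M3−M2)/(6·2)=-3811/3816, b=Δ2−h2·(2M2+M3)/6=1292/477
seg 3: a=3, c=M3/2=-257/53, d=(M4−M3)/(6·1)=3389/954, b=Δ3−h3·(2M3+M4)/6=-4487/954
seg 4: a=-3, c=M4/2=1847/318, d=(M5−M4)/(6·2)=-1847/1908, b=Δ4−h4·(2M4+M5)/6=-1786/477
t_q=15/2 → seg 4, τ=1/2; S=-3+-1786/477·τ+1847/318·τ²+-1847/1908·τ³=-18017/5088

  seg 0: a=0 b=-653/954 c=0 d=22/477
  seg 1: a=-1 b=-125/954 c=44/159 d=551/3816
  seg 2: a=1 b=1292/477 c=727/636 d=-3811/3816
  seg 3: a=3 b=-4487/954 c=-257/53 d=3389/954
  seg 4: a=-3 b=-1786/477 c=1847/318 d=-1847/1908
S(15/2) = -18017/5088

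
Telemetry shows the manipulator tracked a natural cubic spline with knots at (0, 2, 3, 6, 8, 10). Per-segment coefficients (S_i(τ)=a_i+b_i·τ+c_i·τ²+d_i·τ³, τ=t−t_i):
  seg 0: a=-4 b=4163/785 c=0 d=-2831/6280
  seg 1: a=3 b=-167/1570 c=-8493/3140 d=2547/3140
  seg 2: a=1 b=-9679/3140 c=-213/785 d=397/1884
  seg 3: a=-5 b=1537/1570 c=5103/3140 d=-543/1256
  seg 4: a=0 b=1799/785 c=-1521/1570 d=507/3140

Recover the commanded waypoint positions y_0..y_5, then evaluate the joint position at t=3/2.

y_0=-4 y_1=3 y_2=1 y_3=-5 y_4=0 y_5=2
S(3/2) = 122251/50240

y_0 = S_0(0) = a_0 = -4
y_1 = S_1(0) = a_1 = 3
y_2 = S_2(0) = a_2 = 1
y_3 = S_3(0) = a_3 = -5
y_4 = S_4(0) = a_4 = 0
y_5 = S_4(2) = 2
t_q=3/2 is in segment 0 (τ=3/2); S_0(τ)=122251/50240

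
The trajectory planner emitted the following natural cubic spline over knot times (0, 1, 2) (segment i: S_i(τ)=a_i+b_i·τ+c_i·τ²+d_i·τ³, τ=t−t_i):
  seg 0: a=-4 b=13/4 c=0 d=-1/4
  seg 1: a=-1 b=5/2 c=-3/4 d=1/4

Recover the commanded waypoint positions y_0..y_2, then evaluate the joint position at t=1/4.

y_0=-4 y_1=-1 y_2=1
S(1/4) = -817/256

y_0 = S_0(0) = a_0 = -4
y_1 = S_1(0) = a_1 = -1
y_2 = S_1(1) = 1
t_q=1/4 is in segment 0 (τ=1/4); S_0(τ)=-817/256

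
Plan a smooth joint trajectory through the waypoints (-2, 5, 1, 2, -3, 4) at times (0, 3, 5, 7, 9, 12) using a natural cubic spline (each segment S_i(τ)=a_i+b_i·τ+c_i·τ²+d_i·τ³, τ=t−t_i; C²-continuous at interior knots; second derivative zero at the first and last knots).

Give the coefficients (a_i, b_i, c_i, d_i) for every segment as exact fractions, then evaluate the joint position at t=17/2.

Δ: Δ0=7/3, Δ1=-2, Δ2=1/2, Δ3=-5/2, Δ4=7/3
row 1: diag=10, rhs=-26; c'=1/5, d'=-13/5
row 2: denom=8−2·1/5=38/5; d'=(15−2·-13/5)/(38/5)=101/38
row 3: denom=8−2·5/19=142/19; d'=(-18−2·101/38)/(142/19)=-443/142
row 4: denom=10−2·19/71=672/71; d'=(29−2·-443/142)/(672/71)=417/112
back: M4=417/112
back: M3=-443/142−19/71·417/112=-461/112
back: M2=101/38−5/19·-461/112=419/112
back: M1=-13/5−1/5·419/112=-375/112
M: M0=0, M1=-375/112, M2=419/112, M3=-461/112, M4=417/112, M5=0
seg 0: a=-2, c=M0/2=0, d=(M1−M0)/(6·3)=-125/672, b=Δ0−h0·(2M0+M1)/6=2693/672
seg 1: a=5, c=M1/2=-375/224, d=(M2−M1)/(6·2)=397/672, b=Δ1−h1·(2M1+M2)/6=-341/336
seg 2: a=1, c=M2/2=419/224, d=(M3−M2)/(6·2)=-55/84, b=Δ2−h2·(2M2+M3)/6=-209/336
seg 3: a=2, c=M3/2=-461/224, d=(M4−M3)/(6·2)=439/672, b=Δ3−h3·(2M3+M4)/6=-335/336
seg 4: a=-3, c=M4/2=417/224, d=(M5−M4)/(6·3)=-139/672, b=Δ4−h4·(2M4+M5)/6=-467/336
t_q=17/2 → seg 3, τ=3/2; S=2+-335/336·τ+-461/224·τ²+439/672·τ³=-3443/1792

  seg 0: a=-2 b=2693/672 c=0 d=-125/672
  seg 1: a=5 b=-341/336 c=-375/224 d=397/672
  seg 2: a=1 b=-209/336 c=419/224 d=-55/84
  seg 3: a=2 b=-335/336 c=-461/224 d=439/672
  seg 4: a=-3 b=-467/336 c=417/224 d=-139/672
S(17/2) = -3443/1792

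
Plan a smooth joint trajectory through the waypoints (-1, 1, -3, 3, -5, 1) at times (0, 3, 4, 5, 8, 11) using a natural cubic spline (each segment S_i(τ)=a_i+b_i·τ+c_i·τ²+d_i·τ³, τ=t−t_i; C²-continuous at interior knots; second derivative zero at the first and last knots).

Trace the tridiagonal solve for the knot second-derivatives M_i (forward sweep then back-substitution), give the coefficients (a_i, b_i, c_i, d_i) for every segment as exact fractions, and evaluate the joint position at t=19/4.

  seg 0: a=-1 b=3134/867 c=0 d=-284/867
  seg 1: a=1 b=-4534/867 c=-852/289 d=3622/867
  seg 2: a=-3 b=1220/867 c=2770/289 d=-4328/867
  seg 3: a=3 b=4856/867 c=-1558/289 d=6854/7803
  seg 4: a=-5 b=-2626/867 c=2180/867 d=-2180/7803
S(19/4) = 775/578

Δ: Δ0=2/3, Δ1=-4, Δ2=6, Δ3=-8/3, Δ4=2
row 1: diag=8, rhs=-28; c'=1/8, d'=-7/2
row 2: denom=4−1·1/8=31/8; d'=(60−1·-7/2)/(31/8)=508/31
row 3: denom=8−1·8/31=240/31; d'=(-52−1·508/31)/(240/31)=-53/6
row 4: denom=12−3·31/80=867/80; d'=(28−3·-53/6)/(867/80)=4360/867
back: M4=4360/867
back: M3=-53/6−31/80·4360/867=-3116/289
back: M2=508/31−8/31·-3116/289=5540/289
back: M1=-7/2−1/8·5540/289=-1704/289
M: M0=0, M1=-1704/289, M2=5540/289, M3=-3116/289, M4=4360/867, M5=0
seg 0: a=-1, c=M0/2=0, d=(M1−M0)/(6·3)=-284/867, b=Δ0−h0·(2M0+M1)/6=3134/867
seg 1: a=1, c=M1/2=-852/289, d=(M2−M1)/(6·1)=3622/867, b=Δ1−h1·(2M1+M2)/6=-4534/867
seg 2: a=-3, c=M2/2=2770/289, d=(M3−M2)/(6·1)=-4328/867, b=Δ2−h2·(2M2+M3)/6=1220/867
seg 3: a=3, c=M3/2=-1558/289, d=(M4−M3)/(6·3)=6854/7803, b=Δ3−h3·(2M3+M4)/6=4856/867
seg 4: a=-5, c=M4/2=2180/867, d=(M5−M4)/(6·3)=-2180/7803, b=Δ4−h4·(2M4+M5)/6=-2626/867
t_q=19/4 → seg 2, τ=3/4; S=-3+1220/867·τ+2770/289·τ²+-4328/867·τ³=775/578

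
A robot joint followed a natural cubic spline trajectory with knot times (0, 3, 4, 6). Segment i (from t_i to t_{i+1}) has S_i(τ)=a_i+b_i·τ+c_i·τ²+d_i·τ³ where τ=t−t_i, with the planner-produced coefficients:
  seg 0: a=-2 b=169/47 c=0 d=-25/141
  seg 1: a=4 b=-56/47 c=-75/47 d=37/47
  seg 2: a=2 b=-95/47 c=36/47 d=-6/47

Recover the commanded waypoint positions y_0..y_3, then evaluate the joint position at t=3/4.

y_0=-2 y_1=4 y_2=2 y_3=0
S(3/4) = 1871/3008

y_0 = S_0(0) = a_0 = -2
y_1 = S_1(0) = a_1 = 4
y_2 = S_2(0) = a_2 = 2
y_3 = S_2(2) = 0
t_q=3/4 is in segment 0 (τ=3/4); S_0(τ)=1871/3008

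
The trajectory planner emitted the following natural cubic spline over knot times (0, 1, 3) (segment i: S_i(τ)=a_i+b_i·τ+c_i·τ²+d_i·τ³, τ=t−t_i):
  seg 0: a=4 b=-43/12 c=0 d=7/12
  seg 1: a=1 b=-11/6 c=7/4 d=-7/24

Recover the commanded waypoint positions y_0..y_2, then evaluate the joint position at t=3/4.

y_0 = S_0(0) = a_0 = 4
y_1 = S_1(0) = a_1 = 1
y_2 = S_1(2) = 2
t_q=3/4 is in segment 0 (τ=3/4); S_0(τ)=399/256

y_0=4 y_1=1 y_2=2
S(3/4) = 399/256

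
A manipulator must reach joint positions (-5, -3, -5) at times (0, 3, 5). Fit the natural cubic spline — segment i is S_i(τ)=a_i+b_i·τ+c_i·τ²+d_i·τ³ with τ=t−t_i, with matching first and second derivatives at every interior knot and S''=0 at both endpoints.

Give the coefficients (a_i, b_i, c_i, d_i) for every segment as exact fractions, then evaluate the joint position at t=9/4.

Δ: Δ0=2/3, Δ1=-1
row 1: diag=10, rhs=-10; c'=1/5, d'=-1
back: M1=-1
M: M0=0, M1=-1, M2=0
seg 0: a=-5, c=M0/2=0, d=(M1−M0)/(6·3)=-1/18, b=Δ0−h0·(2M0+M1)/6=7/6
seg 1: a=-3, c=M1/2=-1/2, d=(M2−M1)/(6·2)=1/12, b=Δ1−h1·(2M1+M2)/6=-1/3
t_q=9/4 → seg 0, τ=9/4; S=-5+7/6·τ+0·τ²+-1/18·τ³=-385/128

  seg 0: a=-5 b=7/6 c=0 d=-1/18
  seg 1: a=-3 b=-1/3 c=-1/2 d=1/12
S(9/4) = -385/128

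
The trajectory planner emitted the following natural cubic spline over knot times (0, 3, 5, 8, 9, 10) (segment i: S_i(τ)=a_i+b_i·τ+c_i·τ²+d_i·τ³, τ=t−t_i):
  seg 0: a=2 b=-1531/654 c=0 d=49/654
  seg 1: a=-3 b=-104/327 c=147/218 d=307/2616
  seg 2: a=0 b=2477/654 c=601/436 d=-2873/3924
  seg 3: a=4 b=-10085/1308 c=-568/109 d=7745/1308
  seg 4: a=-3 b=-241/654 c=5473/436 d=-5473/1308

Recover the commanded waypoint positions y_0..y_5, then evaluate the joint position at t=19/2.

y_0 = S_0(0) = a_0 = 2
y_1 = S_1(0) = a_1 = -3
y_2 = S_2(0) = a_2 = 0
y_3 = S_3(0) = a_3 = 4
y_4 = S_4(0) = a_4 = -3
y_5 = S_4(1) = 5
t_q=19/2 is in segment 4 (τ=1/2); S_4(τ)=-1985/3488

y_0=2 y_1=-3 y_2=0 y_3=4 y_4=-3 y_5=5
S(19/2) = -1985/3488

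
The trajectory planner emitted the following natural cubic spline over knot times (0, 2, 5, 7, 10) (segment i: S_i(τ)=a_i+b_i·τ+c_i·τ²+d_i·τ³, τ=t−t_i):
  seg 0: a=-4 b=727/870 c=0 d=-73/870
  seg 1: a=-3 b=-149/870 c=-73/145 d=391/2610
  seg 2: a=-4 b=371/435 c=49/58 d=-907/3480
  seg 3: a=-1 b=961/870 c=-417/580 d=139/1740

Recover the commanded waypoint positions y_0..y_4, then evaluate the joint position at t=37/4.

y_0 = S_0(0) = a_0 = -4
y_1 = S_1(0) = a_1 = -3
y_2 = S_2(0) = a_2 = -4
y_3 = S_3(0) = a_3 = -1
y_4 = S_3(3) = -2
t_q=37/4 is in segment 3 (τ=9/4); S_3(τ)=-9239/7424

y_0=-4 y_1=-3 y_2=-4 y_3=-1 y_4=-2
S(37/4) = -9239/7424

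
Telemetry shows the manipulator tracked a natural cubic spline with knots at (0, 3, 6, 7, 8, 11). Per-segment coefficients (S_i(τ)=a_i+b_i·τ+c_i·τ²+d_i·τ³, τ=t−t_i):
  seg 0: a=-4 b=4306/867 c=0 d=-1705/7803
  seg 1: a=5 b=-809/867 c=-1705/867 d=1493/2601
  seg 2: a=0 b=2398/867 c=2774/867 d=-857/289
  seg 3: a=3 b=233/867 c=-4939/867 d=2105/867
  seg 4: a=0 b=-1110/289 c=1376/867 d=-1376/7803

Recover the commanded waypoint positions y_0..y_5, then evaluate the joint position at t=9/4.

y_0 = S_0(0) = a_0 = -4
y_1 = S_1(0) = a_1 = 5
y_2 = S_2(0) = a_2 = 0
y_3 = S_3(0) = a_3 = 3
y_4 = S_4(0) = a_4 = 0
y_5 = S_4(3) = -2
t_q=9/4 is in segment 0 (τ=9/4); S_0(τ)=86669/18496

y_0=-4 y_1=5 y_2=0 y_3=3 y_4=0 y_5=-2
S(9/4) = 86669/18496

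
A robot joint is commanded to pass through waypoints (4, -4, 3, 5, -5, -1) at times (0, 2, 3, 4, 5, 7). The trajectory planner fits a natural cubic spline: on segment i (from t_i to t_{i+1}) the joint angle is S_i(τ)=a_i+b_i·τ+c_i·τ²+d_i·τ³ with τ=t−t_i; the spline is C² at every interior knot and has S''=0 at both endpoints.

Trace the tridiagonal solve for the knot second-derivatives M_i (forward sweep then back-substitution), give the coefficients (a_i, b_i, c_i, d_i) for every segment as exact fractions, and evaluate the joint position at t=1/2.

  seg 0: a=4 b=-3926/493 c=0 d=977/986
  seg 1: a=-4 b=1936/493 c=2931/493 d=-1416/493
  seg 2: a=3 b=3550/493 c=-1317/493 d=-43/17
  seg 3: a=5 b=-2825/493 c=-5058/493 d=2953/493
  seg 4: a=-5 b=-4082/493 c=3801/493 d=-1267/986
S(1/2) = 1121/7888

Δ: Δ0=-4, Δ1=7, Δ2=2, Δ3=-10, Δ4=2
row 1: diag=6, rhs=66; c'=1/6, d'=11
row 2: denom=4−1·1/6=23/6; d'=(-30−1·11)/(23/6)=-246/23
row 3: denom=4−1·6/23=86/23; d'=(-72−1·-246/23)/(86/23)=-705/43
row 4: denom=6−1·23/86=493/86; d'=(72−1·-705/43)/(493/86)=7602/493
back: M4=7602/493
back: M3=-705/43−23/86·7602/493=-10116/493
back: M2=-246/23−6/23·-10116/493=-2634/493
back: M1=11−1/6·-2634/493=5862/493
M: M0=0, M1=5862/493, M2=-2634/493, M3=-10116/493, M4=7602/493, M5=0
seg 0: a=4, c=M0/2=0, d=(M1−M0)/(6·2)=977/986, b=Δ0−h0·(2M0+M1)/6=-3926/493
seg 1: a=-4, c=M1/2=2931/493, d=(M2−M1)/(6·1)=-1416/493, b=Δ1−h1·(2M1+M2)/6=1936/493
seg 2: a=3, c=M2/2=-1317/493, d=(M3−M2)/(6·1)=-43/17, b=Δ2−h2·(2M2+M3)/6=3550/493
seg 3: a=5, c=M3/2=-5058/493, d=(M4−M3)/(6·1)=2953/493, b=Δ3−h3·(2M3+M4)/6=-2825/493
seg 4: a=-5, c=M4/2=3801/493, d=(M5−M4)/(6·2)=-1267/986, b=Δ4−h4·(2M4+M5)/6=-4082/493
t_q=1/2 → seg 0, τ=1/2; S=4+-3926/493·τ+0·τ²+977/986·τ³=1121/7888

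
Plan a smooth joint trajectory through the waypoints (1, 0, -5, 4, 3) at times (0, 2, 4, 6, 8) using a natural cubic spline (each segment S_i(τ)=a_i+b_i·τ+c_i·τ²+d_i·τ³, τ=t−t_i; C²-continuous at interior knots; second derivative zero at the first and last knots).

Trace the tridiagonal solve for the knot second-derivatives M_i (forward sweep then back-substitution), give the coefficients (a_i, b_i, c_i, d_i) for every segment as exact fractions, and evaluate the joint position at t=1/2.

  seg 0: a=1 b=5/8 c=0 d=-9/32
  seg 1: a=0 b=-11/4 c=-27/16 d=29/32
  seg 2: a=-5 b=11/8 c=15/4 d=-35/32
  seg 3: a=4 b=13/4 c=-45/16 d=15/32
S(1/2) = 327/256

Δ: Δ0=-1/2, Δ1=-5/2, Δ2=9/2, Δ3=-1/2
row 1: diag=8, rhs=-12; c'=1/4, d'=-3/2
row 2: denom=8−2·1/4=15/2; d'=(42−2·-3/2)/(15/2)=6
row 3: denom=8−2·4/15=112/15; d'=(-30−2·6)/(112/15)=-45/8
back: M3=-45/8
back: M2=6−4/15·-45/8=15/2
back: M1=-3/2−1/4·15/2=-27/8
M: M0=0, M1=-27/8, M2=15/2, M3=-45/8, M4=0
seg 0: a=1, c=M0/2=0, d=(M1−M0)/(6·2)=-9/32, b=Δ0−h0·(2M0+M1)/6=5/8
seg 1: a=0, c=M1/2=-27/16, d=(M2−M1)/(6·2)=29/32, b=Δ1−h1·(2M1+M2)/6=-11/4
seg 2: a=-5, c=M2/2=15/4, d=(M3−M2)/(6·2)=-35/32, b=Δ2−h2·(2M2+M3)/6=11/8
seg 3: a=4, c=M3/2=-45/16, d=(M4−M3)/(6·2)=15/32, b=Δ3−h3·(2M3+M4)/6=13/4
t_q=1/2 → seg 0, τ=1/2; S=1+5/8·τ+0·τ²+-9/32·τ³=327/256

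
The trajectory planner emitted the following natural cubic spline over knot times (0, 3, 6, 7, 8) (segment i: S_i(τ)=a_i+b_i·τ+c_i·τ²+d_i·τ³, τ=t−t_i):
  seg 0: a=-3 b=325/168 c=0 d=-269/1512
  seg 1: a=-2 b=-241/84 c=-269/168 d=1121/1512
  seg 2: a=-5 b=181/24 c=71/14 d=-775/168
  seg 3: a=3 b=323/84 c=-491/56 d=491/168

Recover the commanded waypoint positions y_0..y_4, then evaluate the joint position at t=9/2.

y_0=-3 y_1=-2 y_2=-5 y_3=3 y_4=1
S(9/2) = -3317/448

y_0 = S_0(0) = a_0 = -3
y_1 = S_1(0) = a_1 = -2
y_2 = S_2(0) = a_2 = -5
y_3 = S_3(0) = a_3 = 3
y_4 = S_3(1) = 1
t_q=9/2 is in segment 1 (τ=3/2); S_1(τ)=-3317/448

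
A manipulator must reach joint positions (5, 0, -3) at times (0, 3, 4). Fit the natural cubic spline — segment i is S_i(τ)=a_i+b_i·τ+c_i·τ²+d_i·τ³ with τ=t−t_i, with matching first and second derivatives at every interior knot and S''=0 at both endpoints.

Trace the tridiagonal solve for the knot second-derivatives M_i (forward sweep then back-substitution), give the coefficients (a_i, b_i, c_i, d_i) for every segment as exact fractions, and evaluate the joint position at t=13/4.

Δ: Δ0=-5/3, Δ1=-3
row 1: diag=8, rhs=-8; c'=1/8, d'=-1
back: M1=-1
M: M0=0, M1=-1, M2=0
seg 0: a=5, c=M0/2=0, d=(M1−M0)/(6·3)=-1/18, b=Δ0−h0·(2M0+M1)/6=-7/6
seg 1: a=0, c=M1/2=-1/2, d=(M2−M1)/(6·1)=1/6, b=Δ1−h1·(2M1+M2)/6=-8/3
t_q=13/4 → seg 1, τ=1/4; S=0+-8/3·τ+-1/2·τ²+1/6·τ³=-89/128

  seg 0: a=5 b=-7/6 c=0 d=-1/18
  seg 1: a=0 b=-8/3 c=-1/2 d=1/6
S(13/4) = -89/128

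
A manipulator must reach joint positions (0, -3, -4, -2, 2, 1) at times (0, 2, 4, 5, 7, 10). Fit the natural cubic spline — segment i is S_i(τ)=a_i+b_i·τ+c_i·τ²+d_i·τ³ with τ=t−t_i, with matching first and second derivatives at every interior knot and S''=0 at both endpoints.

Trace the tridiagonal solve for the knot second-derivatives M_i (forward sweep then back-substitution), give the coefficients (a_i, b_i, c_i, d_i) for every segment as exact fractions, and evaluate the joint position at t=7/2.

  seg 0: a=0 b=-2765/1788 c=0 d=83/7152
  seg 1: a=-3 b=-629/447 c=83/1192 d=1373/7152
  seg 2: a=-4 b=2101/1788 c=182/149 d=-709/1788
  seg 3: a=-2 b=2171/894 c=19/596 d=-55/447
  seg 4: a=2 b=965/894 c=-421/596 d=421/5364
S(7/2) = -82127/19072

Δ: Δ0=-3/2, Δ1=-1/2, Δ2=2, Δ3=2, Δ4=-1/3
row 1: diag=8, rhs=6; c'=1/4, d'=3/4
row 2: denom=6−2·1/4=11/2; d'=(15−2·3/4)/(11/2)=27/11
row 3: denom=6−1·2/11=64/11; d'=(0−1·27/11)/(64/11)=-27/64
row 4: denom=10−2·11/32=149/16; d'=(-14−2·-27/64)/(149/16)=-421/298
back: M4=-421/298
back: M3=-27/64−11/32·-421/298=19/298
back: M2=27/11−2/11·19/298=364/149
back: M1=3/4−1/4·364/149=83/596
M: M0=0, M1=83/596, M2=364/149, M3=19/298, M4=-421/298, M5=0
seg 0: a=0, c=M0/2=0, d=(M1−M0)/(6·2)=83/7152, b=Δ0−h0·(2M0+M1)/6=-2765/1788
seg 1: a=-3, c=M1/2=83/1192, d=(M2−M1)/(6·2)=1373/7152, b=Δ1−h1·(2M1+M2)/6=-629/447
seg 2: a=-4, c=M2/2=182/149, d=(M3−M2)/(6·1)=-709/1788, b=Δ2−h2·(2M2+M3)/6=2101/1788
seg 3: a=-2, c=M3/2=19/596, d=(M4−M3)/(6·2)=-55/447, b=Δ3−h3·(2M3+M4)/6=2171/894
seg 4: a=2, c=M4/2=-421/596, d=(M5−M4)/(6·3)=421/5364, b=Δ4−h4·(2M4+M5)/6=965/894
t_q=7/2 → seg 1, τ=3/2; S=-3+-629/447·τ+83/1192·τ²+1373/7152·τ³=-82127/19072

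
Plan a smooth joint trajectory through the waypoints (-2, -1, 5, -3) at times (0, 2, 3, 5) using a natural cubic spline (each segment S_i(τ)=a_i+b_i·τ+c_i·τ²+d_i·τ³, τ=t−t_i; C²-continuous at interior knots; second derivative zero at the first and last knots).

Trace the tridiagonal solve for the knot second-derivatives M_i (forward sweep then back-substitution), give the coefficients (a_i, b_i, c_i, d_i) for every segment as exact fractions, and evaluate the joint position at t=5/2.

  seg 0: a=-2 b=-137/70 c=0 d=43/70
  seg 1: a=-1 b=379/70 c=129/35 d=-31/10
  seg 2: a=5 b=122/35 c=-393/70 d=131/140
S(5/2) = 251/112

Δ: Δ0=1/2, Δ1=6, Δ2=-4
row 1: diag=6, rhs=33; c'=1/6, d'=11/2
row 2: denom=6−1·1/6=35/6; d'=(-60−1·11/2)/(35/6)=-393/35
back: M2=-393/35
back: M1=11/2−1/6·-393/35=258/35
M: M0=0, M1=258/35, M2=-393/35, M3=0
seg 0: a=-2, c=M0/2=0, d=(M1−M0)/(6·2)=43/70, b=Δ0−h0·(2M0+M1)/6=-137/70
seg 1: a=-1, c=M1/2=129/35, d=(M2−M1)/(6·1)=-31/10, b=Δ1−h1·(2M1+M2)/6=379/70
seg 2: a=5, c=M2/2=-393/70, d=(M3−M2)/(6·2)=131/140, b=Δ2−h2·(2M2+M3)/6=122/35
t_q=5/2 → seg 1, τ=1/2; S=-1+379/70·τ+129/35·τ²+-31/10·τ³=251/112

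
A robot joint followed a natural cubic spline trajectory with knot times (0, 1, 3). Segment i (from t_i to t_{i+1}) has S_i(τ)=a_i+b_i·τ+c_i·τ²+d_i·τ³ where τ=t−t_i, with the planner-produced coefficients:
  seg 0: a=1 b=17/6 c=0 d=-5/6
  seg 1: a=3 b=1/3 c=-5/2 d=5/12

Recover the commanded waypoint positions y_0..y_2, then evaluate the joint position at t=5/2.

y_0=1 y_1=3 y_2=-3
S(5/2) = -23/32

y_0 = S_0(0) = a_0 = 1
y_1 = S_1(0) = a_1 = 3
y_2 = S_1(2) = -3
t_q=5/2 is in segment 1 (τ=3/2); S_1(τ)=-23/32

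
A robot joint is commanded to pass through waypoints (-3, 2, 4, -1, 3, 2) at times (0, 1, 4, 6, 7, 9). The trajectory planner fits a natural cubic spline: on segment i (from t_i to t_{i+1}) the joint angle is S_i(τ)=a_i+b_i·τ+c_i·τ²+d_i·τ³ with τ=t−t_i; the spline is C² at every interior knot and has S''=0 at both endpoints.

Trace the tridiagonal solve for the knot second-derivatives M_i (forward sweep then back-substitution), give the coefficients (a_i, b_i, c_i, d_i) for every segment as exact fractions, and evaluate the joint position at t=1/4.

  seg 0: a=-3 b=73705/13758 c=0 d=-4915/13758
  seg 1: a=2 b=29480/6879 c=-4915/4586 d=-617/13758
  seg 2: a=4 b=-46169/13758 c=-3383/2293 d=26185/27516
  seg 3: a=-1 b=29749/13758 c=19419/4586 d=-16487/6879
  seg 4: a=3 b=47341/13758 c=-13555/4586 d=13555/27516
S(1/4) = -489057/293504

Δ: Δ0=5, Δ1=2/3, Δ2=-5/2, Δ3=4, Δ4=-1/2
row 1: diag=8, rhs=-26; c'=3/8, d'=-13/4
row 2: denom=10−3·3/8=71/8; d'=(-19−3·-13/4)/(71/8)=-74/71
row 3: denom=6−2·16/71=394/71; d'=(39−2·-74/71)/(394/71)=2917/394
row 4: denom=6−1·71/394=2293/394; d'=(-27−1·2917/394)/(2293/394)=-13555/2293
back: M4=-13555/2293
back: M3=2917/394−71/394·-13555/2293=19419/2293
back: M2=-74/71−16/71·19419/2293=-6766/2293
back: M1=-13/4−3/8·-6766/2293=-4915/2293
M: M0=0, M1=-4915/2293, M2=-6766/2293, M3=19419/2293, M4=-13555/2293, M5=0
seg 0: a=-3, c=M0/2=0, d=(M1−M0)/(6·1)=-4915/13758, b=Δ0−h0·(2M0+M1)/6=73705/13758
seg 1: a=2, c=M1/2=-4915/4586, d=(M2−M1)/(6·3)=-617/13758, b=Δ1−h1·(2M1+M2)/6=29480/6879
seg 2: a=4, c=M2/2=-3383/2293, d=(M3−M2)/(6·2)=26185/27516, b=Δ2−h2·(2M2+M3)/6=-46169/13758
seg 3: a=-1, c=M3/2=19419/4586, d=(M4−M3)/(6·1)=-16487/6879, b=Δ3−h3·(2M3+M4)/6=29749/13758
seg 4: a=3, c=M4/2=-13555/4586, d=(M5−M4)/(6·2)=13555/27516, b=Δ4−h4·(2M4+M5)/6=47341/13758
t_q=1/4 → seg 0, τ=1/4; S=-3+73705/13758·τ+0·τ²+-4915/13758·τ³=-489057/293504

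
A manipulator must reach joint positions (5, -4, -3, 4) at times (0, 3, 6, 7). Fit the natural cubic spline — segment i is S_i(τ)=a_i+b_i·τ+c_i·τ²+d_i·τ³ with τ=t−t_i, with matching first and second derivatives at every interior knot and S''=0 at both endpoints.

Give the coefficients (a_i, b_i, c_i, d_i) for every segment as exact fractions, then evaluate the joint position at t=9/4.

Δ: Δ0=-3, Δ1=1/3, Δ2=7
row 1: diag=12, rhs=20; c'=1/4, d'=5/3
row 2: denom=8−3·1/4=29/4; d'=(40−3·5/3)/(29/4)=140/29
back: M2=140/29
back: M1=5/3−1/4·140/29=40/87
M: M0=0, M1=40/87, M2=140/29, M3=0
seg 0: a=5, c=M0/2=0, d=(M1−M0)/(6·3)=20/783, b=Δ0−h0·(2M0+M1)/6=-281/87
seg 1: a=-4, c=M1/2=20/87, d=(M2−M1)/(6·3)=190/783, b=Δ1−h1·(2M1+M2)/6=-221/87
seg 2: a=-3, c=M2/2=70/29, d=(M3−M2)/(6·1)=-70/87, b=Δ2−h2·(2M2+M3)/6=469/87
t_q=9/4 → seg 0, τ=9/4; S=5+-281/87·τ+0·τ²+20/783·τ³=-917/464

  seg 0: a=5 b=-281/87 c=0 d=20/783
  seg 1: a=-4 b=-221/87 c=20/87 d=190/783
  seg 2: a=-3 b=469/87 c=70/29 d=-70/87
S(9/4) = -917/464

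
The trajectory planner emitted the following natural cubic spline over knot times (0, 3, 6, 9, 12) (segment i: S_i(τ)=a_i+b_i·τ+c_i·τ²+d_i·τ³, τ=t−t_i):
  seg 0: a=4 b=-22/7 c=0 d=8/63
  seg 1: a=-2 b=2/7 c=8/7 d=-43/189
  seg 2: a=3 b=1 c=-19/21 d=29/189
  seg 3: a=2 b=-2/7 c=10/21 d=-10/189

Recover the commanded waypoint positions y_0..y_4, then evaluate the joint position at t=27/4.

y_0=4 y_1=-2 y_2=3 y_3=2 y_4=4
S(27/4) = 1481/448

y_0 = S_0(0) = a_0 = 4
y_1 = S_1(0) = a_1 = -2
y_2 = S_2(0) = a_2 = 3
y_3 = S_3(0) = a_3 = 2
y_4 = S_3(3) = 4
t_q=27/4 is in segment 2 (τ=3/4); S_2(τ)=1481/448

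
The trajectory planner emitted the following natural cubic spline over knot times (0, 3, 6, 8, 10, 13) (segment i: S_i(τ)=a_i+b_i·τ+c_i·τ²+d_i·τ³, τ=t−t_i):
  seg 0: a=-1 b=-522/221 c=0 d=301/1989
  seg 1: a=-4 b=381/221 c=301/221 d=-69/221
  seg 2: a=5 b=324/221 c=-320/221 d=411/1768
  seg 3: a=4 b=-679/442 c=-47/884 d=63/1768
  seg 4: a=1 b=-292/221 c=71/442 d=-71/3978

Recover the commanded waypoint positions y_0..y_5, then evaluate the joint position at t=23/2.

y_0 = S_0(0) = a_0 = -1
y_1 = S_1(0) = a_1 = -4
y_2 = S_2(0) = a_2 = 5
y_3 = S_3(0) = a_3 = 4
y_4 = S_4(0) = a_4 = 1
y_5 = S_4(3) = -2
t_q=23/2 is in segment 4 (τ=3/2); S_4(τ)=-2407/3536

y_0=-1 y_1=-4 y_2=5 y_3=4 y_4=1 y_5=-2
S(23/2) = -2407/3536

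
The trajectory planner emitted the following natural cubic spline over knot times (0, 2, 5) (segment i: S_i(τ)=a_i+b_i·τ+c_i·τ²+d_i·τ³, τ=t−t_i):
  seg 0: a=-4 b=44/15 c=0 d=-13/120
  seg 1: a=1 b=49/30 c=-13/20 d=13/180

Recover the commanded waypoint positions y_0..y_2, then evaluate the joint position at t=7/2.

y_0=-4 y_1=1 y_2=2
S(7/2) = 357/160

y_0 = S_0(0) = a_0 = -4
y_1 = S_1(0) = a_1 = 1
y_2 = S_1(3) = 2
t_q=7/2 is in segment 1 (τ=3/2); S_1(τ)=357/160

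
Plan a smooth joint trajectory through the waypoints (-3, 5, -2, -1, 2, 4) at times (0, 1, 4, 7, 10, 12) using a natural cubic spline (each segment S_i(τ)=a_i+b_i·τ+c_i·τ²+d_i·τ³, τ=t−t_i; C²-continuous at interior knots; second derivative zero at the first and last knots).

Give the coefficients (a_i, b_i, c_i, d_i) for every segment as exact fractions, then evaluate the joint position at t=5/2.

  seg 0: a=-3 b=3154/331 c=0 d=-506/331
  seg 1: a=5 b=1636/331 c=-1518/331 d=6437/8937
  seg 2: a=-2 b=-1035/331 c=1883/993 d=-2213/8937
  seg 3: a=-1 b=518/331 c=-110/331 d=143/2979
  seg 4: a=2 b=287/331 c=33/331 d=-11/662
S(5/2) = 11985/2648

Δ: Δ0=8, Δ1=-7/3, Δ2=1/3, Δ3=1, Δ4=1
row 1: diag=8, rhs=-62; c'=3/8, d'=-31/4
row 2: denom=12−3·3/8=87/8; d'=(16−3·-31/4)/(87/8)=314/87
row 3: denom=12−3·8/29=324/29; d'=(4−3·314/87)/(324/29)=-11/18
row 4: denom=10−3·29/108=331/36; d'=(0−3·-11/18)/(331/36)=66/331
back: M4=66/331
back: M3=-11/18−29/108·66/331=-220/331
back: M2=314/87−8/29·-220/331=3766/993
back: M1=-31/4−3/8·3766/993=-3036/331
M: M0=0, M1=-3036/331, M2=3766/993, M3=-220/331, M4=66/331, M5=0
seg 0: a=-3, c=M0/2=0, d=(M1−M0)/(6·1)=-506/331, b=Δ0−h0·(2M0+M1)/6=3154/331
seg 1: a=5, c=M1/2=-1518/331, d=(M2−M1)/(6·3)=6437/8937, b=Δ1−h1·(2M1+M2)/6=1636/331
seg 2: a=-2, c=M2/2=1883/993, d=(M3−M2)/(6·3)=-2213/8937, b=Δ2−h2·(2M2+M3)/6=-1035/331
seg 3: a=-1, c=M3/2=-110/331, d=(M4−M3)/(6·3)=143/2979, b=Δ3−h3·(2M3+M4)/6=518/331
seg 4: a=2, c=M4/2=33/331, d=(M5−M4)/(6·2)=-11/662, b=Δ4−h4·(2M4+M5)/6=287/331
t_q=5/2 → seg 1, τ=3/2; S=5+1636/331·τ+-1518/331·τ²+6437/8937·τ³=11985/2648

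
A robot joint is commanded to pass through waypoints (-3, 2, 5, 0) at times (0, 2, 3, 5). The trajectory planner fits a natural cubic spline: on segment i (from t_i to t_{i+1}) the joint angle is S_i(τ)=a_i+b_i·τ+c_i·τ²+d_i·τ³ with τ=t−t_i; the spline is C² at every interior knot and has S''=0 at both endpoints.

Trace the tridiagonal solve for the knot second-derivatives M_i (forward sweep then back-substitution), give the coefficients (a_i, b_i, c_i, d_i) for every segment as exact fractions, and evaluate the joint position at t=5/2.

  seg 0: a=-3 b=141/70 c=0 d=17/140
  seg 1: a=2 b=243/70 c=51/70 d=-6/5
  seg 2: a=5 b=93/70 c=-201/70 d=67/140
S(5/2) = 211/56

Δ: Δ0=5/2, Δ1=3, Δ2=-5/2
row 1: diag=6, rhs=3; c'=1/6, d'=1/2
row 2: denom=6−1·1/6=35/6; d'=(-33−1·1/2)/(35/6)=-201/35
back: M2=-201/35
back: M1=1/2−1/6·-201/35=51/35
M: M0=0, M1=51/35, M2=-201/35, M3=0
seg 0: a=-3, c=M0/2=0, d=(M1−M0)/(6·2)=17/140, b=Δ0−h0·(2M0+M1)/6=141/70
seg 1: a=2, c=M1/2=51/70, d=(M2−M1)/(6·1)=-6/5, b=Δ1−h1·(2M1+M2)/6=243/70
seg 2: a=5, c=M2/2=-201/70, d=(M3−M2)/(6·2)=67/140, b=Δ2−h2·(2M2+M3)/6=93/70
t_q=5/2 → seg 1, τ=1/2; S=2+243/70·τ+51/70·τ²+-6/5·τ³=211/56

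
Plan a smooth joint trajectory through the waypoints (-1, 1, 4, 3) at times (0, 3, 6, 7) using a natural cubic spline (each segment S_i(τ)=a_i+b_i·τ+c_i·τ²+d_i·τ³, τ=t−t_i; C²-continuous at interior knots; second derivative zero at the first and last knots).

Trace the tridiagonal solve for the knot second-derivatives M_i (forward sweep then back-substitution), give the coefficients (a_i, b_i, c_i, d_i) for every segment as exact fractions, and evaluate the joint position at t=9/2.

Δ: Δ0=2/3, Δ1=1, Δ2=-1
row 1: diag=12, rhs=2; c'=1/4, d'=1/6
row 2: denom=8−3·1/4=29/4; d'=(-12−3·1/6)/(29/4)=-50/29
back: M2=-50/29
back: M1=1/6−1/4·-50/29=52/87
M: M0=0, M1=52/87, M2=-50/29, M3=0
seg 0: a=-1, c=M0/2=0, d=(M1−M0)/(6·3)=26/783, b=Δ0−h0·(2M0+M1)/6=32/87
seg 1: a=1, c=M1/2=26/87, d=(M2−M1)/(6·3)=-101/783, b=Δ1−h1·(2M1+M2)/6=110/87
seg 2: a=4, c=M2/2=-25/29, d=(M3−M2)/(6·1)=25/87, b=Δ2−h2·(2M2+M3)/6=-37/87
t_q=9/2 → seg 1, τ=3/2; S=1+110/87·τ+26/87·τ²+-101/783·τ³=727/232

  seg 0: a=-1 b=32/87 c=0 d=26/783
  seg 1: a=1 b=110/87 c=26/87 d=-101/783
  seg 2: a=4 b=-37/87 c=-25/29 d=25/87
S(9/2) = 727/232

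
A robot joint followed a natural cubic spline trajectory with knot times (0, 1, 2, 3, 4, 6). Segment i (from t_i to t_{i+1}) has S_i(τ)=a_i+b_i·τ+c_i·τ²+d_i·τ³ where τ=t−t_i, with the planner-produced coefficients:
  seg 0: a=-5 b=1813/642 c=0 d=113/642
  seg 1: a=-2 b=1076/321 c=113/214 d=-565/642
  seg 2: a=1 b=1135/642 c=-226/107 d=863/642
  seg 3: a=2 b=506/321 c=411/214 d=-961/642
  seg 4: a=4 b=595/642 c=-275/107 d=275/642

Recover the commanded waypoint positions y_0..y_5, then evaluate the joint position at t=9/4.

y_0=-5 y_1=-2 y_2=1 y_3=2 y_4=4 y_5=-1
S(9/4) = 18229/13696

y_0 = S_0(0) = a_0 = -5
y_1 = S_1(0) = a_1 = -2
y_2 = S_2(0) = a_2 = 1
y_3 = S_3(0) = a_3 = 2
y_4 = S_4(0) = a_4 = 4
y_5 = S_4(2) = -1
t_q=9/4 is in segment 2 (τ=1/4); S_2(τ)=18229/13696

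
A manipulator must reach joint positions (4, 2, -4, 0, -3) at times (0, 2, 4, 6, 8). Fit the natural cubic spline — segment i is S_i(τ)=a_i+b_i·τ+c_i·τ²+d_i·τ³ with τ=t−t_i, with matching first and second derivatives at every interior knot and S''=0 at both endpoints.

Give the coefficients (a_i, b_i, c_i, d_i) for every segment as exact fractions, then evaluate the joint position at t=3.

Δ: Δ0=-1, Δ1=-3, Δ2=2, Δ3=-3/2
row 1: diag=8, rhs=-12; c'=1/4, d'=-3/2
row 2: denom=8−2·1/4=15/2; d'=(30−2·-3/2)/(15/2)=22/5
row 3: denom=8−2·4/15=112/15; d'=(-21−2·22/5)/(112/15)=-447/112
back: M3=-447/112
back: M2=22/5−4/15·-447/112=153/28
back: M1=-3/2−1/4·153/28=-321/112
M: M0=0, M1=-321/112, M2=153/28, M3=-447/112, M4=0
seg 0: a=4, c=M0/2=0, d=(M1−M0)/(6·2)=-107/448, b=Δ0−h0·(2M0+M1)/6=-5/112
seg 1: a=2, c=M1/2=-321/224, d=(M2−M1)/(6·2)=311/448, b=Δ1−h1·(2M1+M2)/6=-163/56
seg 2: a=-4, c=M2/2=153/56, d=(M3−M2)/(6·2)=-353/448, b=Δ2−h2·(2M2+M3)/6=-5/16
seg 3: a=0, c=M3/2=-447/224, d=(M4−M3)/(6·2)=149/448, b=Δ3−h3·(2M3+M4)/6=65/56
t_q=3 → seg 1, τ=1; S=2+-163/56·τ+-321/224·τ²+311/448·τ³=-739/448

  seg 0: a=4 b=-5/112 c=0 d=-107/448
  seg 1: a=2 b=-163/56 c=-321/224 d=311/448
  seg 2: a=-4 b=-5/16 c=153/56 d=-353/448
  seg 3: a=0 b=65/56 c=-447/224 d=149/448
S(3) = -739/448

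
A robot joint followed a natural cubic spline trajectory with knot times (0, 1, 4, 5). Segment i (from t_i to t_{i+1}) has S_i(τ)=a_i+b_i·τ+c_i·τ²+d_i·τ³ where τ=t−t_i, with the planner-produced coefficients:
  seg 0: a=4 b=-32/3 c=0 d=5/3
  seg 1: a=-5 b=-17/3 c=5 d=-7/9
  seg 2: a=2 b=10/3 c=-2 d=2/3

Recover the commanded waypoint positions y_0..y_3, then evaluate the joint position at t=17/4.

y_0=4 y_1=-5 y_2=2 y_3=4
S(17/4) = 87/32

y_0 = S_0(0) = a_0 = 4
y_1 = S_1(0) = a_1 = -5
y_2 = S_2(0) = a_2 = 2
y_3 = S_2(1) = 4
t_q=17/4 is in segment 2 (τ=1/4); S_2(τ)=87/32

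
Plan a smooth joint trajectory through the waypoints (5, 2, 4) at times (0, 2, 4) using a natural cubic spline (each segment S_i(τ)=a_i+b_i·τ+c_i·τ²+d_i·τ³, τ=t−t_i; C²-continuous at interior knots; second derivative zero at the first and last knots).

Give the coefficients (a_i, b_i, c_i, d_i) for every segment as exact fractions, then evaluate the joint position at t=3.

  seg 0: a=5 b=-17/8 c=0 d=5/32
  seg 1: a=2 b=-1/4 c=15/16 d=-5/32
S(3) = 81/32

Δ: Δ0=-3/2, Δ1=1
row 1: diag=8, rhs=15; c'=1/4, d'=15/8
back: M1=15/8
M: M0=0, M1=15/8, M2=0
seg 0: a=5, c=M0/2=0, d=(M1−M0)/(6·2)=5/32, b=Δ0−h0·(2M0+M1)/6=-17/8
seg 1: a=2, c=M1/2=15/16, d=(M2−M1)/(6·2)=-5/32, b=Δ1−h1·(2M1+M2)/6=-1/4
t_q=3 → seg 1, τ=1; S=2+-1/4·τ+15/16·τ²+-5/32·τ³=81/32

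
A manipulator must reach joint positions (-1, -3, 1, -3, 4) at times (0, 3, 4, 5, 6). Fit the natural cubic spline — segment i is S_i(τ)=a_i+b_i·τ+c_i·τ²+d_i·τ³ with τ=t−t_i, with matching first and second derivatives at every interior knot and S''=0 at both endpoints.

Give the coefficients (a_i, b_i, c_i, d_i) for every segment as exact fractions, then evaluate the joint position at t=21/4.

  seg 0: a=-1 b=-1249/348 c=0 d=113/348
  seg 1: a=-3 b=901/174 c=339/116 d=-1427/348
  seg 2: a=1 b=-445/348 c=-272/29 d=2317/348
  seg 3: a=-3 b=-11/174 c=1229/116 d=-1229/348
S(21/4) = -17883/7424

Δ: Δ0=-2/3, Δ1=4, Δ2=-4, Δ3=7
row 1: diag=8, rhs=28; c'=1/8, d'=7/2
row 2: denom=4−1·1/8=31/8; d'=(-48−1·7/2)/(31/8)=-412/31
row 3: denom=4−1·8/31=116/31; d'=(66−1·-412/31)/(116/31)=1229/58
back: M3=1229/58
back: M2=-412/31−8/31·1229/58=-544/29
back: M1=7/2−1/8·-544/29=339/58
M: M0=0, M1=339/58, M2=-544/29, M3=1229/58, M4=0
seg 0: a=-1, c=M0/2=0, d=(M1−M0)/(6·3)=113/348, b=Δ0−h0·(2M0+M1)/6=-1249/348
seg 1: a=-3, c=M1/2=339/116, d=(M2−M1)/(6·1)=-1427/348, b=Δ1−h1·(2M1+M2)/6=901/174
seg 2: a=1, c=M2/2=-272/29, d=(M3−M2)/(6·1)=2317/348, b=Δ2−h2·(2M2+M3)/6=-445/348
seg 3: a=-3, c=M3/2=1229/116, d=(M4−M3)/(6·1)=-1229/348, b=Δ3−h3·(2M3+M4)/6=-11/174
t_q=21/4 → seg 3, τ=1/4; S=-3+-11/174·τ+1229/116·τ²+-1229/348·τ³=-17883/7424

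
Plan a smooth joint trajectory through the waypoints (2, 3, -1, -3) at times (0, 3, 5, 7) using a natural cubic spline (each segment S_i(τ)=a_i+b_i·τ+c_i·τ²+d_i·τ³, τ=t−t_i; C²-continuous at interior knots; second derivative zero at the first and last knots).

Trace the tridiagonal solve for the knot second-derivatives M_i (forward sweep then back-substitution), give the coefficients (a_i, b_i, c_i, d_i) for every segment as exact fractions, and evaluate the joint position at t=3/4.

  seg 0: a=2 b=131/114 c=0 d=-31/342
  seg 1: a=3 b=-74/57 c=-31/38 d=53/228
  seg 2: a=-1 b=-101/57 c=11/19 d=-11/114
S(3/4) = 6867/2432

Δ: Δ0=1/3, Δ1=-2, Δ2=-1
row 1: diag=10, rhs=-14; c'=1/5, d'=-7/5
row 2: denom=8−2·1/5=38/5; d'=(6−2·-7/5)/(38/5)=22/19
back: M2=22/19
back: M1=-7/5−1/5·22/19=-31/19
M: M0=0, M1=-31/19, M2=22/19, M3=0
seg 0: a=2, c=M0/2=0, d=(M1−M0)/(6·3)=-31/342, b=Δ0−h0·(2M0+M1)/6=131/114
seg 1: a=3, c=M1/2=-31/38, d=(M2−M1)/(6·2)=53/228, b=Δ1−h1·(2M1+M2)/6=-74/57
seg 2: a=-1, c=M2/2=11/19, d=(M3−M2)/(6·2)=-11/114, b=Δ2−h2·(2M2+M3)/6=-101/57
t_q=3/4 → seg 0, τ=3/4; S=2+131/114·τ+0·τ²+-31/342·τ³=6867/2432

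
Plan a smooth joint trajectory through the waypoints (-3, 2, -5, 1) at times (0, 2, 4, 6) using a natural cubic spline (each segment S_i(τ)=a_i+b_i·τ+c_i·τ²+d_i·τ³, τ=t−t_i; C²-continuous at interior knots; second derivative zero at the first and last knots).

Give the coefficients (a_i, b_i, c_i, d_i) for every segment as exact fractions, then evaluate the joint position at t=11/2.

Δ: Δ0=5/2, Δ1=-7/2, Δ2=3
row 1: diag=8, rhs=-36; c'=1/4, d'=-9/2
row 2: denom=8−2·1/4=15/2; d'=(39−2·-9/2)/(15/2)=32/5
back: M2=32/5
back: M1=-9/2−1/4·32/5=-61/10
M: M0=0, M1=-61/10, M2=32/5, M3=0
seg 0: a=-3, c=M0/2=0, d=(M1−M0)/(6·2)=-61/120, b=Δ0−h0·(2M0+M1)/6=68/15
seg 1: a=2, c=M1/2=-61/20, d=(M2−M1)/(6·2)=25/24, b=Δ1−h1·(2M1+M2)/6=-47/30
seg 2: a=-5, c=M2/2=16/5, d=(M3−M2)/(6·2)=-8/15, b=Δ2−h2·(2M2+M3)/6=-19/15
t_q=11/2 → seg 2, τ=3/2; S=-5+-19/15·τ+16/5·τ²+-8/15·τ³=-3/2

  seg 0: a=-3 b=68/15 c=0 d=-61/120
  seg 1: a=2 b=-47/30 c=-61/20 d=25/24
  seg 2: a=-5 b=-19/15 c=16/5 d=-8/15
S(11/2) = -3/2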